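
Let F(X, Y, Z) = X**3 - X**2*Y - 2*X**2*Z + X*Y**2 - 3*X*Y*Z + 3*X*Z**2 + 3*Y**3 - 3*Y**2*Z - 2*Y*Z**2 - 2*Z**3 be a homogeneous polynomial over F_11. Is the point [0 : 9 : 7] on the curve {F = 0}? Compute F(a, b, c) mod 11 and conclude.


F(0,9,7) ≡ 7 (mod 11); P is NOT on the curve.

Evaluate F(0, 9, 7) term-by-term (mod 11).
  X**3 ↦ 1·0·1·1 = 0
  -X**2*Y ↦ -1·0·9·1 = 0
  -2*X**2*Z ↦ -2·0·1·7 = 0
  X*Y**2 ↦ 1·0·81·1 = 0
  -3*X*Y*Z ↦ -3·0·9·7 = 0
  3*X*Z**2 ↦ 3·0·1·49 = 0
  3*Y**3 ↦ 3·1·729·1 = 2187
  -3*Y**2*Z ↦ -3·1·81·7 = -1701
  -2*Y*Z**2 ↦ -2·1·9·49 = -882
  -2*Z**3 ↦ -2·1·1·343 = -686
Sum: F(0, 9, 7) = (0) + (0) + (0) + (0) + (0) + (0) + (2187) + (-1701) + (-882) + (-686) = -1082.
Reducing mod 11: -1082 ≡ 7 (mod 11).
Since F(a, b, c) ≡ 7 ≠ 0 (mod 11), P does NOT lie on the curve.


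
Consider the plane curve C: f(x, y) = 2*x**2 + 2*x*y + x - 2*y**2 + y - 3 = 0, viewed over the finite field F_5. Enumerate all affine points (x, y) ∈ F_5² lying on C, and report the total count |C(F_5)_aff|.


Affine F_5-points: {(1, 0), (1, 4), (2, 1), (2, 4), (4, 1)}; count = 5.

For each of the 25 pairs (x, y) ∈ F_5², evaluate f(x, y) mod 5. Record the zeros.
  x = 0: [0↦2, 1↦1, 2↦1, 3↦2, 4↦4]  zeros at y ∈ ∅
  x = 1: [0↦0, 1↦1, 2↦3, 3↦1, 4↦0]  zeros at y ∈ {0, 4}
  x = 2: [0↦2, 1↦0, 2↦4, 3↦4, 4↦0]  zeros at y ∈ {1, 4}
  x = 3: [0↦3, 1↦3, 2↦4, 3↦1, 4↦4]  zeros at y ∈ ∅
  x = 4: [0↦3, 1↦0, 2↦3, 3↦2, 4↦2]  zeros at y ∈ {1}
Collecting zeros: affine points = {(1, 0), (1, 4), (2, 1), (2, 4), (4, 1)}.
Total count |C(F_5)_aff| = 5.


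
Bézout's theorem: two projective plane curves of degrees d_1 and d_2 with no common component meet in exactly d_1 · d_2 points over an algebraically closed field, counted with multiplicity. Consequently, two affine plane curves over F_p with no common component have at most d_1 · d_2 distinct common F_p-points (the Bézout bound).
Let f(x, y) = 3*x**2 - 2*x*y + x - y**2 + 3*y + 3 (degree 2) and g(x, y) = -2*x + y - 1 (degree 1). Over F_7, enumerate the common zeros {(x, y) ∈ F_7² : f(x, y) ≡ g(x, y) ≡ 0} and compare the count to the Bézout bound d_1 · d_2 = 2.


Common zeros: ∅; count = 0; Bézout bound = 2.

deg(f) = 2, deg(g) = 1, so Bézout bound = 2.
Scan x ∈ F_7. For each x, list the y ∈ F_7 with f(x, y) ≡ 0 and those with g(x, y) ≡ 0 (mod 7); the common zeros in that column are the intersection.
  x = 0: f ≡ 0 at y ∈ {5}; g ≡ 0 at y ∈ {1}; common: ∅.
  x = 1: f ≡ 0 at y ∈ {0, 1}; g ≡ 0 at y ∈ {3}; common: ∅.
  x = 2: f ≡ 0 at y ∈ ∅; g ≡ 0 at y ∈ {5}; common: ∅.
  x = 3: f ≡ 0 at y ∈ {5, 6}; g ≡ 0 at y ∈ {0}; common: ∅.
  x = 4: f ≡ 0 at y ∈ {1}; g ≡ 0 at y ∈ {2}; common: ∅.
  x = 5: f ≡ 0 at y ∈ ∅; g ≡ 0 at y ∈ {4}; common: ∅.
  x = 6: f ≡ 0 at y ∈ ∅; g ≡ 0 at y ∈ {6}; common: ∅.
Collecting: common zeros = ∅, so the count is 0.
Comparison with the Bézout bound: 0 ≤ 2 = deg(f)·deg(g), as expected for curves with no common component (the affine F_7-count falls short of the bound because intersections may lie at infinity, over extension fields, or carry multiplicity).


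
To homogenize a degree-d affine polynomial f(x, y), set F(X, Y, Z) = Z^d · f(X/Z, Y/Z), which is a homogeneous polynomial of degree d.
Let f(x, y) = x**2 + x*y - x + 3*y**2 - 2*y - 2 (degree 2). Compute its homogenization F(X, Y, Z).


F(X, Y, Z) = X**2 + X*Y - X*Z + 3*Y**2 - 2*Y*Z - 2*Z**2

deg(f) = 2.
Substitute x = X/Z, y = Y/Z into f, then multiply by Z^2.
  monomial 1·x^2·y^0 ↦ 1·X^2·Y^0·Z^0.
  monomial 1·x^1·y^1 ↦ 1·X^1·Y^1·Z^0.
  monomial -1·x^1·y^0 ↦ -1·X^1·Y^0·Z^1.
  monomial 3·x^0·y^2 ↦ 3·X^0·Y^2·Z^0.
  monomial -2·x^0·y^1 ↦ -2·X^0·Y^1·Z^1.
  monomial -2·x^0·y^0 ↦ -2·X^0·Y^0·Z^2.
Collecting: F(X, Y, Z) = X**2 + X*Y - X*Z + 3*Y**2 - 2*Y*Z - 2*Z**2.


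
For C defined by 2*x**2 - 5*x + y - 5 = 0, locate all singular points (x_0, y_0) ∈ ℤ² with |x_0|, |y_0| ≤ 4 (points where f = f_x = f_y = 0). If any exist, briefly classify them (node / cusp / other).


No singular points in the scanned grid; C is smooth there.

Compute partial derivatives:
  f_x = 4*x - 5.
  f_y = 1.
f_y = 1 is a nonzero constant, so f_y never vanishes: no point (x, y) can satisfy f = f_x = f_y = 0. In particular no (x, y) ∈ {−4, ..., 4}² is singular; the curve is smooth.


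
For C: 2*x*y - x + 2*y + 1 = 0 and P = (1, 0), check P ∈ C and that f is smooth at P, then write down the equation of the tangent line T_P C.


Tangent line at P: -x + 4*y + 1 = 0.

Step 1: f(1, 0) = 0, so P lies on C.
Step 2: partial derivatives
  f_x(x, y) = 2*y - 1, f_y(x, y) = 2*x + 2.
  f_x(P) = -1, f_y(P) = 4 (gradient nonzero, so P is smooth).
Step 3: tangent line at P: -1·(x − 1) + 4·(y − 0) = 0.
Expanding: -x + 4*y + 1 = 0.


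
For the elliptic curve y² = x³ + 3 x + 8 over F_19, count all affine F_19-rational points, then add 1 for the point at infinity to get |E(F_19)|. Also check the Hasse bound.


Affine points = {(3, 5), (3, 14), (7, 7), (7, 12), (9, 2), (9, 17), (11, 2), (11, 17), (12, 9), (12, 10), (14, 1), (14, 18), (18, 2), (18, 17)}; affine count = 14; |E(F_19)| = 15.

Discriminant check: Δ ∝ 4a³ + 27b² = 4·3³ + 27·8² = 4·27 + 27·64 ≡ 12 (mod 19). Nonzero ⇒ E is nonsingular.
For each x ∈ F_19, compute rhs = x³ + 3·x + 8 mod 19, then count y ∈ F_19 with y² ≡ rhs.
  x = 0: rhs = 8, matching y values: none (0 points).
  x = 1: rhs = 12, matching y values: none (0 points).
  x = 2: rhs = 3, matching y values: none (0 points).
  x = 3: rhs = 6, matching y values: 5, 14 (2 points).
  x = 4: rhs = 8, matching y values: none (0 points).
  x = 5: rhs = 15, matching y values: none (0 points).
  x = 6: rhs = 14, matching y values: none (0 points).
  x = 7: rhs = 11, matching y values: 7, 12 (2 points).
  x = 8: rhs = 12, matching y values: none (0 points).
  x = 9: rhs = 4, matching y values: 2, 17 (2 points).
  x = 10: rhs = 12, matching y values: none (0 points).
  x = 11: rhs = 4, matching y values: 2, 17 (2 points).
  x = 12: rhs = 5, matching y values: 9, 10 (2 points).
  x = 13: rhs = 2, matching y values: none (0 points).
  x = 14: rhs = 1, matching y values: 1, 18 (2 points).
  x = 15: rhs = 8, matching y values: none (0 points).
  x = 16: rhs = 10, matching y values: none (0 points).
  x = 17: rhs = 13, matching y values: none (0 points).
  x = 18: rhs = 4, matching y values: 2, 17 (2 points).
Total affine count: 14.
Full point count |E(F_19)| = 14 + 1 = 15.
Hasse bound: |15 − (19+1)| = |-5| = 5 ≤ 2√19 ≈ 8.7178 ✓.


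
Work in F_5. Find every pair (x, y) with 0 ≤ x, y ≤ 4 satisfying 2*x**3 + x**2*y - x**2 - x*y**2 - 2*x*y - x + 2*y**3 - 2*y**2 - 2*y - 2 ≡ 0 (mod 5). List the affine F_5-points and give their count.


Affine F_5-points: {(2, 3), (3, 0), (4, 2)}; count = 3.

For each of the 25 pairs (x, y) ∈ F_5², evaluate f(x, y) mod 5. Record the zeros.
  x = 0: [0↦3, 1↦1, 2↦2, 3↦3, 4↦1]  zeros at y ∈ ∅
  x = 1: [0↦3, 1↦4, 2↦1, 3↦1, 4↦1]  zeros at y ∈ ∅
  x = 2: [0↦3, 1↦4, 2↦4, 3↦0, 4↦4]  zeros at y ∈ {3}
  x = 3: [0↦0, 1↦3, 2↦3, 3↦2, 4↦2]  zeros at y ∈ {0}
  x = 4: [0↦1, 1↦3, 2↦0, 3↦4, 4↦2]  zeros at y ∈ {2}
Collecting zeros: affine points = {(2, 3), (3, 0), (4, 2)}.
Total count |C(F_5)_aff| = 3.


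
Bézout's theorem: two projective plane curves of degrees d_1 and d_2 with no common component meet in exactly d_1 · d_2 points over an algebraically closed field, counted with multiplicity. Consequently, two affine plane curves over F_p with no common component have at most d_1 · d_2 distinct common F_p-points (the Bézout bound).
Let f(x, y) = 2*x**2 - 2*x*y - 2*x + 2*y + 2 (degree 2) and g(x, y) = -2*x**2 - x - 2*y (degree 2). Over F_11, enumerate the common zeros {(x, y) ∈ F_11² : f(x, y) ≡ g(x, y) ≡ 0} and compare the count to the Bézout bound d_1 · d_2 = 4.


Common zeros: ∅; count = 0; Bézout bound = 4.

deg(f) = 2, deg(g) = 2, so Bézout bound = 4.
Scan x ∈ F_11. For each x, list the y ∈ F_11 with f(x, y) ≡ 0 and those with g(x, y) ≡ 0 (mod 11); the common zeros in that column are the intersection.
  x = 0: f ≡ 0 at y ∈ {10}; g ≡ 0 at y ∈ {0}; common: ∅.
  x = 1: f ≡ 0 at y ∈ ∅; g ≡ 0 at y ∈ {4}; common: ∅.
  x = 2: f ≡ 0 at y ∈ {3}; g ≡ 0 at y ∈ {6}; common: ∅.
  x = 3: f ≡ 0 at y ∈ {9}; g ≡ 0 at y ∈ {6}; common: ∅.
  x = 4: f ≡ 0 at y ∈ {8}; g ≡ 0 at y ∈ {4}; common: ∅.
  x = 5: f ≡ 0 at y ∈ {8}; g ≡ 0 at y ∈ {0}; common: ∅.
  x = 6: f ≡ 0 at y ∈ {4}; g ≡ 0 at y ∈ {5}; common: ∅.
  x = 7: f ≡ 0 at y ∈ {9}; g ≡ 0 at y ∈ {8}; common: ∅.
  x = 8: f ≡ 0 at y ∈ {5}; g ≡ 0 at y ∈ {9}; common: ∅.
  x = 9: f ≡ 0 at y ∈ {5}; g ≡ 0 at y ∈ {8}; common: ∅.
  x = 10: f ≡ 0 at y ∈ {4}; g ≡ 0 at y ∈ {5}; common: ∅.
Collecting: common zeros = ∅, so the count is 0.
Comparison with the Bézout bound: 0 ≤ 4 = deg(f)·deg(g), as expected for curves with no common component (the affine F_11-count falls short of the bound because intersections may lie at infinity, over extension fields, or carry multiplicity).


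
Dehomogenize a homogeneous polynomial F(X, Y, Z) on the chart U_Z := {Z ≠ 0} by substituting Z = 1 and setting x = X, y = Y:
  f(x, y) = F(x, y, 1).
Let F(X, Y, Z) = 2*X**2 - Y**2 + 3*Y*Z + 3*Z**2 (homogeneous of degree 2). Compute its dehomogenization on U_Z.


f(x, y) = 2*x**2 - y**2 + 3*y + 3

On U_Z we set Z = 1. Each monomial c·X^i·Y^j·Z^k in F becomes c·x^i·y^j·1^k = c·x^i·y^j.
Substituting Z = 1: F(X, Y, 1) = 2*x**2 - y**2 + 3*y + 3.
Note: deg(f) ≤ deg(F) = 2; strict inequality happens when F is divisible by Z (lost terms).


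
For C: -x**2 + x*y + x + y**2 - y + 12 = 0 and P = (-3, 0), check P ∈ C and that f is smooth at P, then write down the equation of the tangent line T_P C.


Tangent line at P: 7*x - 4*y + 21 = 0.

Step 1: f(-3, 0) = 0, so P lies on C.
Step 2: partial derivatives
  f_x(x, y) = -2*x + y + 1, f_y(x, y) = x + 2*y - 1.
  f_x(P) = 7, f_y(P) = -4 (gradient nonzero, so P is smooth).
Step 3: tangent line at P: 7·(x − -3) + -4·(y − 0) = 0.
Expanding: 7*x - 4*y + 21 = 0.


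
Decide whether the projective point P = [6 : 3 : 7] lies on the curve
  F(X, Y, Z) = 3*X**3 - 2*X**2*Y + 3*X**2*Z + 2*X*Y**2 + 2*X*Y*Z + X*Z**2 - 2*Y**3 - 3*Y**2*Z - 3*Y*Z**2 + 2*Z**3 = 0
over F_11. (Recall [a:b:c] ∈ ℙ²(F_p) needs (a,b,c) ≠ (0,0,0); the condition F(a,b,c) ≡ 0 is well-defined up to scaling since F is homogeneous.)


F(6,3,7) ≡ 7 (mod 11); P is NOT on the curve.

Evaluate F(6, 3, 7) term-by-term (mod 11).
  3*X**3 ↦ 3·216·1·1 = 648
  -2*X**2*Y ↦ -2·36·3·1 = -216
  3*X**2*Z ↦ 3·36·1·7 = 756
  2*X*Y**2 ↦ 2·6·9·1 = 108
  2*X*Y*Z ↦ 2·6·3·7 = 252
  X*Z**2 ↦ 1·6·1·49 = 294
  -2*Y**3 ↦ -2·1·27·1 = -54
  -3*Y**2*Z ↦ -3·1·9·7 = -189
  -3*Y*Z**2 ↦ -3·1·3·49 = -441
  2*Z**3 ↦ 2·1·1·343 = 686
Sum: F(6, 3, 7) = (648) + (-216) + (756) + (108) + (252) + (294) + (-54) + (-189) + (-441) + (686) = 1844.
Reducing mod 11: 1844 ≡ 7 (mod 11).
Since F(a, b, c) ≡ 7 ≠ 0 (mod 11), P does NOT lie on the curve.


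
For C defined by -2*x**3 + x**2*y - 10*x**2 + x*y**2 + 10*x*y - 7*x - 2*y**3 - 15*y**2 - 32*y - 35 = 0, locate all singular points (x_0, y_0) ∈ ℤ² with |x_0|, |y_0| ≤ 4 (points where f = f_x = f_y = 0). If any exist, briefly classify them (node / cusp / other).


Singular points: {(-2, -3)}; classification: node.

Compute partial derivatives:
  f_x = -6*x**2 + 2*x*y - 20*x + y**2 + 10*y - 7.
  f_y = x**2 + 2*x*y + 10*x - 6*y**2 - 30*y - 32.
Scan x_0 ∈ {−4, ..., 4}. For each x_0, f_y(x_0, y) is a polynomial in y; find its integer roots y ∈ {−4, ..., 4}, then test f_x and f at those candidates.
  x = -4: f_y(-4, y) = -6*y**2 - 38*y - 56; vanishes at y ∈ {-4}. (-4, -4): f_x = -15 ≠ 0.
  x = -3: f_y(-3, y) = -6*y**2 - 36*y - 53; no integer root y with |y| ≤ 4.
  x = -2: f_y(-2, y) = -6*y**2 - 34*y - 48; vanishes at y ∈ {-3}. (-2, -3): f_x = 0, f = 0 — SINGULAR.
  x = -1: f_y(-1, y) = -6*y**2 - 32*y - 41; no integer root y with |y| ≤ 4.
  x = 0: f_y(0, y) = -6*y**2 - 30*y - 32; no integer root y with |y| ≤ 4.
  x = 1: f_y(1, y) = -6*y**2 - 28*y - 21; no integer root y with |y| ≤ 4.
  x = 2: f_y(2, y) = -6*y**2 - 26*y - 8; vanishes at y ∈ {-4}. (2, -4): f_x = -111 ≠ 0.
  x = 3: f_y(3, y) = -6*y**2 - 24*y + 7; no integer root y with |y| ≤ 4.
  x = 4: f_y(4, y) = -6*y**2 - 22*y + 24; no integer root y with |y| ≤ 4.
Only singular point on the grid: (-2, -3).
Classify: substitute x = -2 + u, y = -3 + v and expand: f = -2*u**3 + u**2*v - u**2 + u*v**2 - 2*v**3 + v**2.
No constant or linear terms (consistent with a singular point). Quadratic part: -u**2 + v**2. Cubic part: -2*u**3 + u**2*v + u*v**2 - 2*v**3.
The quadratic part v**2 - u**2 = (v − u)(v + u) splits into two distinct linear factors, so there are two distinct tangent lines y − -3 = ±(x − -2) — this is a node (ordinary double point).
Classification: node.


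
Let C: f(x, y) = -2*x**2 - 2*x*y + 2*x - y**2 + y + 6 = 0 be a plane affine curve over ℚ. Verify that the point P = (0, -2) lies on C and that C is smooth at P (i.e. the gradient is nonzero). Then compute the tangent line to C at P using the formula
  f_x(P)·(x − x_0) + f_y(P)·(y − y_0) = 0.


Tangent line at P: 6*x + 5*y + 10 = 0.

Step 1: f(0, -2) = 0, so P lies on C.
Step 2: partial derivatives
  f_x(x, y) = -4*x - 2*y + 2, f_y(x, y) = -2*x - 2*y + 1.
  f_x(P) = 6, f_y(P) = 5 (gradient nonzero, so P is smooth).
Step 3: tangent line at P: 6·(x − 0) + 5·(y − -2) = 0.
Expanding: 6*x + 5*y + 10 = 0.


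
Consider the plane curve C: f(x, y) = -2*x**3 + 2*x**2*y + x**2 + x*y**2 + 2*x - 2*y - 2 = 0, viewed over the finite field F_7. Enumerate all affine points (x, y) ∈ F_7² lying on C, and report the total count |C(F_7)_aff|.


Affine F_7-points: {(0, 6), (1, 1), (1, 6), (2, 5), (2, 6), (5, 0), (5, 3)}; count = 7.

For each of the 49 pairs (x, y) ∈ F_7², evaluate f(x, y) mod 7. Record the zeros.
  x = 0: [0↦5, 1↦3, 2↦1, 3↦6, 4↦4, 5↦2, 6↦0]  zeros at y ∈ {6}
  x = 1: [0↦6, 1↦0, 2↦3, 3↦1, 4↦1, 5↦3, 6↦0]  zeros at y ∈ {1, 6}
  x = 2: [0↦4, 1↦5, 2↦3, 3↦5, 4↦4, 5↦0, 6↦0]  zeros at y ∈ {5, 6}
  x = 3: [0↦1, 1↦6, 2↦3, 3↦6, 4↦1, 5↦2, 6↦2]  zeros at y ∈ ∅
  x = 4: [0↦6, 1↦5, 2↦5, 3↦6, 4↦1, 5↦4, 6↦1]  zeros at y ∈ ∅
  x = 5: [0↦0, 1↦4, 2↦4, 3↦0, 4↦6, 5↦1, 6↦6]  zeros at y ∈ {0, 3}
  x = 6: [0↦6, 1↦5, 2↦2, 3↦4, 4↦4, 5↦2, 6↦5]  zeros at y ∈ ∅
Collecting zeros: affine points = {(0, 6), (1, 1), (1, 6), (2, 5), (2, 6), (5, 0), (5, 3)}.
Total count |C(F_7)_aff| = 7.


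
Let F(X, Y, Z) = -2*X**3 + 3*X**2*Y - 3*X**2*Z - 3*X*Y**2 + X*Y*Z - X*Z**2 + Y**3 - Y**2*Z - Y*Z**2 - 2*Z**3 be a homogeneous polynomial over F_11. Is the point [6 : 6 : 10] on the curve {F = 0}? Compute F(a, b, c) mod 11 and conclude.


F(6,6,10) ≡ 3 (mod 11); P is NOT on the curve.

Evaluate F(6, 6, 10) term-by-term (mod 11).
  -2*X**3 ↦ -2·216·1·1 = -432
  3*X**2*Y ↦ 3·36·6·1 = 648
  -3*X**2*Z ↦ -3·36·1·10 = -1080
  -3*X*Y**2 ↦ -3·6·36·1 = -648
  X*Y*Z ↦ 1·6·6·10 = 360
  -X*Z**2 ↦ -1·6·1·100 = -600
  Y**3 ↦ 1·1·216·1 = 216
  -Y**2*Z ↦ -1·1·36·10 = -360
  -Y*Z**2 ↦ -1·1·6·100 = -600
  -2*Z**3 ↦ -2·1·1·1000 = -2000
Sum: F(6, 6, 10) = (-432) + (648) + (-1080) + (-648) + (360) + (-600) + (216) + (-360) + (-600) + (-2000) = -4496.
Reducing mod 11: -4496 ≡ 3 (mod 11).
Since F(a, b, c) ≡ 3 ≠ 0 (mod 11), P does NOT lie on the curve.


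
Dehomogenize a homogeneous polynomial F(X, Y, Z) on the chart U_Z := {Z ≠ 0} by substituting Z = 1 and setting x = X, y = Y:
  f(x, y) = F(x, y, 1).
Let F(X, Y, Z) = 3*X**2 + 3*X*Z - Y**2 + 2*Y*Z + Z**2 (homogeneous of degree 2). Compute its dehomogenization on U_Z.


f(x, y) = 3*x**2 + 3*x - y**2 + 2*y + 1

On U_Z we set Z = 1. Each monomial c·X^i·Y^j·Z^k in F becomes c·x^i·y^j·1^k = c·x^i·y^j.
Substituting Z = 1: F(X, Y, 1) = 3*x**2 + 3*x - y**2 + 2*y + 1.
Note: deg(f) ≤ deg(F) = 2; strict inequality happens when F is divisible by Z (lost terms).


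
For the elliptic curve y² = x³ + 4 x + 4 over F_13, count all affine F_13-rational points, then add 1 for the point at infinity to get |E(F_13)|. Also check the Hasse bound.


Affine points = {(0, 2), (0, 11), (1, 3), (1, 10), (3, 2), (3, 11), (6, 6), (6, 7), (10, 2), (10, 11), (11, 1), (11, 12), (12, 5), (12, 8)}; affine count = 14; |E(F_13)| = 15.

Discriminant check: Δ ∝ 4a³ + 27b² = 4·4³ + 27·4² = 4·64 + 27·16 ≡ 12 (mod 13). Nonzero ⇒ E is nonsingular.
For each x ∈ F_13, compute rhs = x³ + 4·x + 4 mod 13, then count y ∈ F_13 with y² ≡ rhs.
  x = 0: rhs = 4, matching y values: 2, 11 (2 points).
  x = 1: rhs = 9, matching y values: 3, 10 (2 points).
  x = 2: rhs = 7, matching y values: none (0 points).
  x = 3: rhs = 4, matching y values: 2, 11 (2 points).
  x = 4: rhs = 6, matching y values: none (0 points).
  x = 5: rhs = 6, matching y values: none (0 points).
  x = 6: rhs = 10, matching y values: 6, 7 (2 points).
  x = 7: rhs = 11, matching y values: none (0 points).
  x = 8: rhs = 2, matching y values: none (0 points).
  x = 9: rhs = 2, matching y values: none (0 points).
  x = 10: rhs = 4, matching y values: 2, 11 (2 points).
  x = 11: rhs = 1, matching y values: 1, 12 (2 points).
  x = 12: rhs = 12, matching y values: 5, 8 (2 points).
Total affine count: 14.
Full point count |E(F_13)| = 14 + 1 = 15.
Hasse bound: |15 − (13+1)| = |1| = 1 ≤ 2√13 ≈ 7.2111 ✓.


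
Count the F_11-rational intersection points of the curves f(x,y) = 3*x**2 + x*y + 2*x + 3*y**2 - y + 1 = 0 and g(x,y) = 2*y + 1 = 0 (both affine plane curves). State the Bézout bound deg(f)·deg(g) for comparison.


Common zeros: {(8, 5)}; count = 1; Bézout bound = 2.

deg(f) = 2, deg(g) = 1, so Bézout bound = 2.
Scan x ∈ F_11. For each x, list the y ∈ F_11 with f(x, y) ≡ 0 and those with g(x, y) ≡ 0 (mod 11); the common zeros in that column are the intersection.
  x = 0: f ≡ 0 at y ∈ {2}; g ≡ 0 at y ∈ {5}; common: ∅.
  x = 1: f ≡ 0 at y ∈ {3, 8}; g ≡ 0 at y ∈ {5}; common: ∅.
  x = 2: f ≡ 0 at y ∈ ∅; g ≡ 0 at y ∈ {5}; common: ∅.
  x = 3: f ≡ 0 at y ∈ {6, 8}; g ≡ 0 at y ∈ {5}; common: ∅.
  x = 4: f ≡ 0 at y ∈ ∅; g ≡ 0 at y ∈ {5}; common: ∅.
  x = 5: f ≡ 0 at y ∈ ∅; g ≡ 0 at y ∈ {5}; common: ∅.
  x = 6: f ≡ 0 at y ∈ {0, 2}; g ≡ 0 at y ∈ {5}; common: ∅.
  x = 7: f ≡ 0 at y ∈ ∅; g ≡ 0 at y ∈ {5}; common: ∅.
  x = 8: f ≡ 0 at y ∈ {0, 5}; g ≡ 0 at y ∈ {5}; common: {5}.
  x = 9: f ≡ 0 at y ∈ {6}; g ≡ 0 at y ∈ {5}; common: ∅.
  x = 10: f ≡ 0 at y ∈ ∅; g ≡ 0 at y ∈ {5}; common: ∅.
Collecting: common zeros = {(8, 5)}, so the count is 1.
Comparison with the Bézout bound: 1 ≤ 2 = deg(f)·deg(g), as expected for curves with no common component (the affine F_11-count falls short of the bound because intersections may lie at infinity, over extension fields, or carry multiplicity).


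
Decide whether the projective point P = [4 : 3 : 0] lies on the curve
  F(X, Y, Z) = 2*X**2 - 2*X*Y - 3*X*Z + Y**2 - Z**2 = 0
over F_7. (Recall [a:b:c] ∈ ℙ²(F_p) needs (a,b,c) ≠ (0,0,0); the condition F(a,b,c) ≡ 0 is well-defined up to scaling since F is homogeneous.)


F(4,3,0) ≡ 3 (mod 7); P is NOT on the curve.

Evaluate F(4, 3, 0) term-by-term (mod 7).
  2*X**2 ↦ 2·16·1·1 = 32
  -2*X*Y ↦ -2·4·3·1 = -24
  -3*X*Z ↦ -3·4·1·0 = 0
  Y**2 ↦ 1·1·9·1 = 9
  -Z**2 ↦ -1·1·1·0 = 0
Sum: F(4, 3, 0) = (32) + (-24) + (0) + (9) + (0) = 17.
Reducing mod 7: 17 ≡ 3 (mod 7).
Since F(a, b, c) ≡ 3 ≠ 0 (mod 7), P does NOT lie on the curve.


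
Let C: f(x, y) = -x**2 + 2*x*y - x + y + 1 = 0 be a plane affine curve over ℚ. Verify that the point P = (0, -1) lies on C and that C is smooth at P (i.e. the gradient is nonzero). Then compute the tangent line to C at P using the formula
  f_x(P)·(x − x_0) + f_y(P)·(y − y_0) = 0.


Tangent line at P: -3*x + y + 1 = 0.

Step 1: f(0, -1) = 0, so P lies on C.
Step 2: partial derivatives
  f_x(x, y) = -2*x + 2*y - 1, f_y(x, y) = 2*x + 1.
  f_x(P) = -3, f_y(P) = 1 (gradient nonzero, so P is smooth).
Step 3: tangent line at P: -3·(x − 0) + 1·(y − -1) = 0.
Expanding: -3*x + y + 1 = 0.


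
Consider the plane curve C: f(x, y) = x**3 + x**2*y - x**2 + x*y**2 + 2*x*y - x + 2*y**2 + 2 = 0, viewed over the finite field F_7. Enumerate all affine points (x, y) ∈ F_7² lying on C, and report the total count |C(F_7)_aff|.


Affine F_7-points: {(1, 1), (1, 5), (2, 6), (3, 5), (3, 6), (4, 4), (4, 6), (6, 3), (6, 5)}; count = 9.

For each of the 49 pairs (x, y) ∈ F_7², evaluate f(x, y) mod 7. Record the zeros.
  x = 0: [0↦2, 1↦4, 2↦3, 3↦6, 4↦6, 5↦3, 6↦4]  zeros at y ∈ ∅
  x = 1: [0↦1, 1↦0, 2↦5, 3↦2, 4↦5, 5↦0, 6↦1]  zeros at y ∈ {1, 5}
  x = 2: [0↦4, 1↦2, 2↦1, 3↦1, 4↦2, 5↦4, 6↦0]  zeros at y ∈ {6}
  x = 3: [0↦3, 1↦2, 2↦4, 3↦2, 4↦3, 5↦0, 6↦0]  zeros at y ∈ {5, 6}
  x = 4: [0↦4, 1↦6, 2↦6, 3↦4, 4↦0, 5↦1, 6↦0]  zeros at y ∈ {4, 6}
  x = 5: [0↦6, 1↦6, 2↦6, 3↦6, 4↦6, 5↦6, 6↦6]  zeros at y ∈ ∅
  x = 6: [0↦1, 1↦1, 2↦3, 3↦0, 4↦6, 5↦0, 6↦3]  zeros at y ∈ {3, 5}
Collecting zeros: affine points = {(1, 1), (1, 5), (2, 6), (3, 5), (3, 6), (4, 4), (4, 6), (6, 3), (6, 5)}.
Total count |C(F_7)_aff| = 9.


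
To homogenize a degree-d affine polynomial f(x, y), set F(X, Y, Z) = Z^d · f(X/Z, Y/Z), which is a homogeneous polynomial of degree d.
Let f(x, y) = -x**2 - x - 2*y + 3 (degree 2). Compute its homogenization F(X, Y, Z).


F(X, Y, Z) = -X**2 - X*Z - 2*Y*Z + 3*Z**2

deg(f) = 2.
Substitute x = X/Z, y = Y/Z into f, then multiply by Z^2.
  monomial -1·x^2·y^0 ↦ -1·X^2·Y^0·Z^0.
  monomial -1·x^1·y^0 ↦ -1·X^1·Y^0·Z^1.
  monomial -2·x^0·y^1 ↦ -2·X^0·Y^1·Z^1.
  monomial 3·x^0·y^0 ↦ 3·X^0·Y^0·Z^2.
Collecting: F(X, Y, Z) = -X**2 - X*Z - 2*Y*Z + 3*Z**2.


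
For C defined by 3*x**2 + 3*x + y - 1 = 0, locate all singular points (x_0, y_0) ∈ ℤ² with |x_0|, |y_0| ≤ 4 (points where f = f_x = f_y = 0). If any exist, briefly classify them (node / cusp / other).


No singular points in the scanned grid; C is smooth there.

Compute partial derivatives:
  f_x = 6*x + 3.
  f_y = 1.
f_y = 1 is a nonzero constant, so f_y never vanishes: no point (x, y) can satisfy f = f_x = f_y = 0. In particular no (x, y) ∈ {−4, ..., 4}² is singular; the curve is smooth.


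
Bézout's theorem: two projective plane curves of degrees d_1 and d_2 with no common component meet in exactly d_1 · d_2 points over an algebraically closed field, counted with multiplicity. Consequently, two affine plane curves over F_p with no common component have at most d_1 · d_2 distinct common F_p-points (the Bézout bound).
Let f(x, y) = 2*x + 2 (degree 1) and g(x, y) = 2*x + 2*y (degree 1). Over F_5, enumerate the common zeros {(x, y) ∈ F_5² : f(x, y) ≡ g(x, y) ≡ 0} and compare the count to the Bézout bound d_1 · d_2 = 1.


Common zeros: {(4, 1)}; count = 1; Bézout bound = 1.

deg(f) = 1, deg(g) = 1, so Bézout bound = 1.
Scan x ∈ F_5. For each x, list the y ∈ F_5 with f(x, y) ≡ 0 and those with g(x, y) ≡ 0 (mod 5); the common zeros in that column are the intersection.
  x = 0: f ≡ 0 at y ∈ ∅; g ≡ 0 at y ∈ {0}; common: ∅.
  x = 1: f ≡ 0 at y ∈ ∅; g ≡ 0 at y ∈ {4}; common: ∅.
  x = 2: f ≡ 0 at y ∈ ∅; g ≡ 0 at y ∈ {3}; common: ∅.
  x = 3: f ≡ 0 at y ∈ ∅; g ≡ 0 at y ∈ {2}; common: ∅.
  x = 4: f ≡ 0 at y ∈ {0, 1, 2, 3, 4}; g ≡ 0 at y ∈ {1}; common: {1}.
Collecting: common zeros = {(4, 1)}, so the count is 1.
Comparison with the Bézout bound: 1 ≤ 1 = deg(f)·deg(g), as expected for curves with no common component (the bound is attained).


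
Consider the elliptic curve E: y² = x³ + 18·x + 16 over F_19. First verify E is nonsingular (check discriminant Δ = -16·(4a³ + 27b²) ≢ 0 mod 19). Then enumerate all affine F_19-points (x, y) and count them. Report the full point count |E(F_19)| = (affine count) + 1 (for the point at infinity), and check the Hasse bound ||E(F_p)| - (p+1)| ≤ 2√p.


Affine points = {(0, 4), (0, 15), (1, 4), (1, 15), (4, 0), (6, 6), (6, 13), (8, 8), (8, 11), (11, 5), (11, 14), (16, 7), (16, 12), (18, 4), (18, 15)}; affine count = 15; |E(F_19)| = 16.

Discriminant check: Δ ∝ 4a³ + 27b² = 4·18³ + 27·16² = 4·5832 + 27·256 ≡ 11 (mod 19). Nonzero ⇒ E is nonsingular.
For each x ∈ F_19, compute rhs = x³ + 18·x + 16 mod 19, then count y ∈ F_19 with y² ≡ rhs.
  x = 0: rhs = 16, matching y values: 4, 15 (2 points).
  x = 1: rhs = 16, matching y values: 4, 15 (2 points).
  x = 2: rhs = 3, matching y values: none (0 points).
  x = 3: rhs = 2, matching y values: none (0 points).
  x = 4: rhs = 0, matching y values: 0 (1 points).
  x = 5: rhs = 3, matching y values: none (0 points).
  x = 6: rhs = 17, matching y values: 6, 13 (2 points).
  x = 7: rhs = 10, matching y values: none (0 points).
  x = 8: rhs = 7, matching y values: 8, 11 (2 points).
  x = 9: rhs = 14, matching y values: none (0 points).
  x = 10: rhs = 18, matching y values: none (0 points).
  x = 11: rhs = 6, matching y values: 5, 14 (2 points).
  x = 12: rhs = 3, matching y values: none (0 points).
  x = 13: rhs = 15, matching y values: none (0 points).
  x = 14: rhs = 10, matching y values: none (0 points).
  x = 15: rhs = 13, matching y values: none (0 points).
  x = 16: rhs = 11, matching y values: 7, 12 (2 points).
  x = 17: rhs = 10, matching y values: none (0 points).
  x = 18: rhs = 16, matching y values: 4, 15 (2 points).
Total affine count: 15.
Full point count |E(F_19)| = 15 + 1 = 16.
Hasse bound: |16 − (19+1)| = |-4| = 4 ≤ 2√19 ≈ 8.7178 ✓.


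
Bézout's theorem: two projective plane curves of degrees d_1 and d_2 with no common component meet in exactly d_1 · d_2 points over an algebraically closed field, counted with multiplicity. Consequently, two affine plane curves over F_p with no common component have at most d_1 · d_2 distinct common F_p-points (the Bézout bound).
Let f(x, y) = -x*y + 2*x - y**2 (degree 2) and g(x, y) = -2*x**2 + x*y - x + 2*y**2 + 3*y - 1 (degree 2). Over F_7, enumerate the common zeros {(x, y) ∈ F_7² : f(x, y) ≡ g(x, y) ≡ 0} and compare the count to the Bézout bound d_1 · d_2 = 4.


Common zeros: {(5, 3)}; count = 1; Bézout bound = 4.

deg(f) = 2, deg(g) = 2, so Bézout bound = 4.
Scan x ∈ F_7. For each x, list the y ∈ F_7 with f(x, y) ≡ 0 and those with g(x, y) ≡ 0 (mod 7); the common zeros in that column are the intersection.
  x = 0: f ≡ 0 at y ∈ {0}; g ≡ 0 at y ∈ ∅; common: ∅.
  x = 1: f ≡ 0 at y ∈ {1, 5}; g ≡ 0 at y ∈ ∅; common: ∅.
  x = 2: f ≡ 0 at y ∈ ∅; g ≡ 0 at y ∈ {2, 6}; common: ∅.
  x = 3: f ≡ 0 at y ∈ ∅; g ≡ 0 at y ∈ {1, 3}; common: ∅.
  x = 4: f ≡ 0 at y ∈ ∅; g ≡ 0 at y ∈ {1, 6}; common: ∅.
  x = 5: f ≡ 0 at y ∈ {3, 6}; g ≡ 0 at y ∈ {0, 3}; common: {3}.
  x = 6: f ≡ 0 at y ∈ {4}; g ≡ 0 at y ∈ ∅; common: ∅.
Collecting: common zeros = {(5, 3)}, so the count is 1.
Comparison with the Bézout bound: 1 ≤ 4 = deg(f)·deg(g), as expected for curves with no common component (the affine F_7-count falls short of the bound because intersections may lie at infinity, over extension fields, or carry multiplicity).


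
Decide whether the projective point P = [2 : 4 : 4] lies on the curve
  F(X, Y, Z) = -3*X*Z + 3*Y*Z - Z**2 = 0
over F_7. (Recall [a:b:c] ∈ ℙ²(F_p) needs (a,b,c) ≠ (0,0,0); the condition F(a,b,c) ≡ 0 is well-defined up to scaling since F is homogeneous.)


F(2,4,4) ≡ 1 (mod 7); P is NOT on the curve.

Evaluate F(2, 4, 4) term-by-term (mod 7).
  -3*X*Z ↦ -3·2·1·4 = -24
  3*Y*Z ↦ 3·1·4·4 = 48
  -Z**2 ↦ -1·1·1·16 = -16
Sum: F(2, 4, 4) = (-24) + (48) + (-16) = 8.
Reducing mod 7: 8 ≡ 1 (mod 7).
Since F(a, b, c) ≡ 1 ≠ 0 (mod 7), P does NOT lie on the curve.


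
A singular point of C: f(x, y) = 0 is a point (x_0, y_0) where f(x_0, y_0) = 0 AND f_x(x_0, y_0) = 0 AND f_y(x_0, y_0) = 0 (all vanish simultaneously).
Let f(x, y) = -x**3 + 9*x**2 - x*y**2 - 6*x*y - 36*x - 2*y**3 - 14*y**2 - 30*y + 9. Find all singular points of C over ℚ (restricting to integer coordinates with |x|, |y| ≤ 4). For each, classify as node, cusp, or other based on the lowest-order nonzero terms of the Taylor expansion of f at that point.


Singular points: {(3, -3)}; classification: cusp.

Compute partial derivatives:
  f_x = -3*x**2 + 18*x - y**2 - 6*y - 36.
  f_y = -2*x*y - 6*x - 6*y**2 - 28*y - 30.
Scan x_0 ∈ {−4, ..., 4}. For each x_0, f_y(x_0, y) is a polynomial in y; find its integer roots y ∈ {−4, ..., 4}, then test f_x and f at those candidates.
  x = -4: f_y(-4, y) = -6*y**2 - 20*y - 6; vanishes at y ∈ {-3}. (-4, -3): f_x = -147 ≠ 0.
  x = -3: f_y(-3, y) = -6*y**2 - 22*y - 12; vanishes at y ∈ {-3}. (-3, -3): f_x = -108 ≠ 0.
  x = -2: f_y(-2, y) = -6*y**2 - 24*y - 18; vanishes at y ∈ {-3, -1}. (-2, -3): f_x = -75 ≠ 0; (-2, -1): f_x = -79 ≠ 0.
  x = -1: f_y(-1, y) = -6*y**2 - 26*y - 24; vanishes at y ∈ {-3}. (-1, -3): f_x = -48 ≠ 0.
  x = 0: f_y(0, y) = -6*y**2 - 28*y - 30; vanishes at y ∈ {-3}. (0, -3): f_x = -27 ≠ 0.
  x = 1: f_y(1, y) = -6*y**2 - 30*y - 36; vanishes at y ∈ {-3, -2}. (1, -3): f_x = -12 ≠ 0; (1, -2): f_x = -13 ≠ 0.
  x = 2: f_y(2, y) = -6*y**2 - 32*y - 42; vanishes at y ∈ {-3}. (2, -3): f_x = -3 ≠ 0.
  x = 3: f_y(3, y) = -6*y**2 - 34*y - 48; vanishes at y ∈ {-3}. (3, -3): f_x = 0, f = 0 — SINGULAR.
  x = 4: f_y(4, y) = -6*y**2 - 36*y - 54; vanishes at y ∈ {-3}. (4, -3): f_x = -3 ≠ 0.
Only singular point on the grid: (3, -3).
Classify: substitute x = 3 + u, y = -3 + v and expand: f = -u**3 - u*v**2 - 2*v**3 + v**2.
No constant or linear terms (consistent with a singular point). Quadratic part: v**2. Cubic part: -u**3 - u*v**2 - 2*v**3.
The quadratic part v**2 is a perfect square, so there is a single (double) tangent line v = 0, i.e. y = -3. Restricting the cubic part to that line (v = 0) leaves -u**3 ≠ 0, so f is not divisible by v and the branch is v² ≈ u**3 to lowest order — this is a cusp.
Classification: cusp.


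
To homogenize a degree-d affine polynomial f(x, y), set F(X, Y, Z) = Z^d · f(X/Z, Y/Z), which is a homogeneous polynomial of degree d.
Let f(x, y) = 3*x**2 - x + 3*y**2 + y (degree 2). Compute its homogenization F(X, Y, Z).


F(X, Y, Z) = 3*X**2 - X*Z + 3*Y**2 + Y*Z

deg(f) = 2.
Substitute x = X/Z, y = Y/Z into f, then multiply by Z^2.
  monomial 3·x^2·y^0 ↦ 3·X^2·Y^0·Z^0.
  monomial -1·x^1·y^0 ↦ -1·X^1·Y^0·Z^1.
  monomial 3·x^0·y^2 ↦ 3·X^0·Y^2·Z^0.
  monomial 1·x^0·y^1 ↦ 1·X^0·Y^1·Z^1.
Collecting: F(X, Y, Z) = 3*X**2 - X*Z + 3*Y**2 + Y*Z.


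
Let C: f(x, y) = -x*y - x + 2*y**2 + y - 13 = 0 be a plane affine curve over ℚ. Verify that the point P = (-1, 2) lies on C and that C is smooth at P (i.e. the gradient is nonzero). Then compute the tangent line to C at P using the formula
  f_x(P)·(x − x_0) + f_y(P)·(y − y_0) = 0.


Tangent line at P: -3*x + 10*y - 23 = 0.

Step 1: f(-1, 2) = 0, so P lies on C.
Step 2: partial derivatives
  f_x(x, y) = -y - 1, f_y(x, y) = -x + 4*y + 1.
  f_x(P) = -3, f_y(P) = 10 (gradient nonzero, so P is smooth).
Step 3: tangent line at P: -3·(x − -1) + 10·(y − 2) = 0.
Expanding: -3*x + 10*y - 23 = 0.


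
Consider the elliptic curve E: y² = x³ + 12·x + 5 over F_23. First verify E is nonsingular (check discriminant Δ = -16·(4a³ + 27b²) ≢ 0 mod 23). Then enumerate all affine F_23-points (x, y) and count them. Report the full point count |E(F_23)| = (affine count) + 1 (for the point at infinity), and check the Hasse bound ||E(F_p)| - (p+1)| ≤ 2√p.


Affine points = {(1, 8), (1, 15), (4, 5), (4, 18), (5, 11), (5, 12), (7, 8), (7, 15), (13, 9), (13, 14), (15, 8), (15, 15), (17, 4), (17, 19), (18, 2), (18, 21), (19, 10), (19, 13)}; affine count = 18; |E(F_23)| = 19.

Discriminant check: Δ ∝ 4a³ + 27b² = 4·12³ + 27·5² = 4·1728 + 27·25 ≡ 20 (mod 23). Nonzero ⇒ E is nonsingular.
For each x ∈ F_23, compute rhs = x³ + 12·x + 5 mod 23, then count y ∈ F_23 with y² ≡ rhs.
  x = 0: rhs = 5, matching y values: none (0 points).
  x = 1: rhs = 18, matching y values: 8, 15 (2 points).
  x = 2: rhs = 14, matching y values: none (0 points).
  x = 3: rhs = 22, matching y values: none (0 points).
  x = 4: rhs = 2, matching y values: 5, 18 (2 points).
  x = 5: rhs = 6, matching y values: 11, 12 (2 points).
  x = 6: rhs = 17, matching y values: none (0 points).
  x = 7: rhs = 18, matching y values: 8, 15 (2 points).
  x = 8: rhs = 15, matching y values: none (0 points).
  x = 9: rhs = 14, matching y values: none (0 points).
  x = 10: rhs = 21, matching y values: none (0 points).
  x = 11: rhs = 19, matching y values: none (0 points).
  x = 12: rhs = 14, matching y values: none (0 points).
  x = 13: rhs = 12, matching y values: 9, 14 (2 points).
  x = 14: rhs = 19, matching y values: none (0 points).
  x = 15: rhs = 18, matching y values: 8, 15 (2 points).
  x = 16: rhs = 15, matching y values: none (0 points).
  x = 17: rhs = 16, matching y values: 4, 19 (2 points).
  x = 18: rhs = 4, matching y values: 2, 21 (2 points).
  x = 19: rhs = 8, matching y values: 10, 13 (2 points).
  x = 20: rhs = 11, matching y values: none (0 points).
  x = 21: rhs = 19, matching y values: none (0 points).
  x = 22: rhs = 15, matching y values: none (0 points).
Total affine count: 18.
Full point count |E(F_23)| = 18 + 1 = 19.
Hasse bound: |19 − (23+1)| = |-5| = 5 ≤ 2√23 ≈ 9.5917 ✓.


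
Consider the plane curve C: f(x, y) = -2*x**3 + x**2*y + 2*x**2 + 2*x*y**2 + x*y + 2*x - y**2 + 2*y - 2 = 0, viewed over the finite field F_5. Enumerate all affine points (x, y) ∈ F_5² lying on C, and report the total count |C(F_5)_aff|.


Affine F_5-points: {(0, 3), (0, 4), (1, 0), (1, 1), (2, 1), (2, 3), (3, 3), (4, 0), (4, 4)}; count = 9.

For each of the 25 pairs (x, y) ∈ F_5², evaluate f(x, y) mod 5. Record the zeros.
  x = 0: [0↦3, 1↦4, 2↦3, 3↦0, 4↦0]  zeros at y ∈ {3, 4}
  x = 1: [0↦0, 1↦0, 2↦2, 3↦1, 4↦2]  zeros at y ∈ {0, 1}
  x = 2: [0↦4, 1↦0, 2↦2, 3↦0, 4↦4]  zeros at y ∈ {1, 3}
  x = 3: [0↦3, 1↦2, 2↦1, 3↦0, 4↦4]  zeros at y ∈ {3}
  x = 4: [0↦0, 1↦4, 2↦2, 3↦4, 4↦0]  zeros at y ∈ {0, 4}
Collecting zeros: affine points = {(0, 3), (0, 4), (1, 0), (1, 1), (2, 1), (2, 3), (3, 3), (4, 0), (4, 4)}.
Total count |C(F_5)_aff| = 9.


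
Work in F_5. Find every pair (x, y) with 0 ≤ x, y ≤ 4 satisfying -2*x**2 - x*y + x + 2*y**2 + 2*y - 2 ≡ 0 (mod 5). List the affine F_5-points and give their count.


Affine F_5-points: {(0, 2), (1, 1), (2, 2), (2, 3), (4, 0), (4, 1)}; count = 6.

For each of the 25 pairs (x, y) ∈ F_5², evaluate f(x, y) mod 5. Record the zeros.
  x = 0: [0↦3, 1↦2, 2↦0, 3↦2, 4↦3]  zeros at y ∈ {2}
  x = 1: [0↦2, 1↦0, 2↦2, 3↦3, 4↦3]  zeros at y ∈ {1}
  x = 2: [0↦2, 1↦4, 2↦0, 3↦0, 4↦4]  zeros at y ∈ {2, 3}
  x = 3: [0↦3, 1↦4, 2↦4, 3↦3, 4↦1]  zeros at y ∈ ∅
  x = 4: [0↦0, 1↦0, 2↦4, 3↦2, 4↦4]  zeros at y ∈ {0, 1}
Collecting zeros: affine points = {(0, 2), (1, 1), (2, 2), (2, 3), (4, 0), (4, 1)}.
Total count |C(F_5)_aff| = 6.


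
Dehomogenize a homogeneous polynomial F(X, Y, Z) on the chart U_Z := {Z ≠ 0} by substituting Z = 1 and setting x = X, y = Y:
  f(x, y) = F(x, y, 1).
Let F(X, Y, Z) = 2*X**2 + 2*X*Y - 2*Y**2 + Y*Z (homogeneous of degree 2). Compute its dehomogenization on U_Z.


f(x, y) = 2*x**2 + 2*x*y - 2*y**2 + y

On U_Z we set Z = 1. Each monomial c·X^i·Y^j·Z^k in F becomes c·x^i·y^j·1^k = c·x^i·y^j.
Substituting Z = 1: F(X, Y, 1) = 2*x**2 + 2*x*y - 2*y**2 + y.
Note: deg(f) ≤ deg(F) = 2; strict inequality happens when F is divisible by Z (lost terms).


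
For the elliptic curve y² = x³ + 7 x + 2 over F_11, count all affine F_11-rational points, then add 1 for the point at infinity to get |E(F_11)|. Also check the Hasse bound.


Affine points = {(7, 3), (7, 8), (8, 3), (8, 8), (10, 4), (10, 7)}; affine count = 6; |E(F_11)| = 7.

Discriminant check: Δ ∝ 4a³ + 27b² = 4·7³ + 27·2² = 4·343 + 27·4 ≡ 6 (mod 11). Nonzero ⇒ E is nonsingular.
For each x ∈ F_11, compute rhs = x³ + 7·x + 2 mod 11, then count y ∈ F_11 with y² ≡ rhs.
  x = 0: rhs = 2, matching y values: none (0 points).
  x = 1: rhs = 10, matching y values: none (0 points).
  x = 2: rhs = 2, matching y values: none (0 points).
  x = 3: rhs = 6, matching y values: none (0 points).
  x = 4: rhs = 6, matching y values: none (0 points).
  x = 5: rhs = 8, matching y values: none (0 points).
  x = 6: rhs = 7, matching y values: none (0 points).
  x = 7: rhs = 9, matching y values: 3, 8 (2 points).
  x = 8: rhs = 9, matching y values: 3, 8 (2 points).
  x = 9: rhs = 2, matching y values: none (0 points).
  x = 10: rhs = 5, matching y values: 4, 7 (2 points).
Total affine count: 6.
Full point count |E(F_11)| = 6 + 1 = 7.
Hasse bound: |7 − (11+1)| = |-5| = 5 ≤ 2√11 ≈ 6.6332 ✓.


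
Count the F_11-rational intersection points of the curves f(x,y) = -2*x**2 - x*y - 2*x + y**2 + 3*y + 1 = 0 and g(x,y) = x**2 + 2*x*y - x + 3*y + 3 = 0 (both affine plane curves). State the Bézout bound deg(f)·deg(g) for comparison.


Common zeros: {(3, 10), (5, 5), (7, 9), (8, 5)}; count = 4; Bézout bound = 4.

deg(f) = 2, deg(g) = 2, so Bézout bound = 4.
Scan x ∈ F_11. For each x, list the y ∈ F_11 with f(x, y) ≡ 0 and those with g(x, y) ≡ 0 (mod 11); the common zeros in that column are the intersection.
  x = 0: f ≡ 0 at y ∈ {2, 6}; g ≡ 0 at y ∈ {10}; common: ∅.
  x = 1: f ≡ 0 at y ∈ {1, 8}; g ≡ 0 at y ∈ {6}; common: ∅.
  x = 2: f ≡ 0 at y ∈ {0, 10}; g ≡ 0 at y ∈ {4}; common: ∅.
  x = 3: f ≡ 0 at y ∈ {1, 10}; g ≡ 0 at y ∈ {10}; common: {10}.
  x = 4: f ≡ 0 at y ∈ {3, 9}; g ≡ 0 at y ∈ ∅; common: ∅.
  x = 5: f ≡ 0 at y ∈ {5, 8}; g ≡ 0 at y ∈ {5}; common: {5}.
  x = 6: f ≡ 0 at y ∈ {7}; g ≡ 0 at y ∈ {0}; common: ∅.
  x = 7: f ≡ 0 at y ∈ {6, 9}; g ≡ 0 at y ∈ {9}; common: {9}.
  x = 8: f ≡ 0 at y ∈ {0, 5}; g ≡ 0 at y ∈ {5}; common: {5}.
  x = 9: f ≡ 0 at y ∈ {2, 4}; g ≡ 0 at y ∈ {9}; common: ∅.
  x = 10: f ≡ 0 at y ∈ {3, 4}; g ≡ 0 at y ∈ {6}; common: ∅.
Collecting: common zeros = {(3, 10), (5, 5), (7, 9), (8, 5)}, so the count is 4.
Comparison with the Bézout bound: 4 ≤ 4 = deg(f)·deg(g), as expected for curves with no common component (the bound is attained).


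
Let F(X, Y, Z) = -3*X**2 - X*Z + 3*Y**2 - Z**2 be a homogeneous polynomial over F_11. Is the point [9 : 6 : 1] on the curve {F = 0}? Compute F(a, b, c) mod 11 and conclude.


F(9,6,1) ≡ 9 (mod 11); P is NOT on the curve.

Evaluate F(9, 6, 1) term-by-term (mod 11).
  -3*X**2 ↦ -3·81·1·1 = -243
  -X*Z ↦ -1·9·1·1 = -9
  3*Y**2 ↦ 3·1·36·1 = 108
  -Z**2 ↦ -1·1·1·1 = -1
Sum: F(9, 6, 1) = (-243) + (-9) + (108) + (-1) = -145.
Reducing mod 11: -145 ≡ 9 (mod 11).
Since F(a, b, c) ≡ 9 ≠ 0 (mod 11), P does NOT lie on the curve.


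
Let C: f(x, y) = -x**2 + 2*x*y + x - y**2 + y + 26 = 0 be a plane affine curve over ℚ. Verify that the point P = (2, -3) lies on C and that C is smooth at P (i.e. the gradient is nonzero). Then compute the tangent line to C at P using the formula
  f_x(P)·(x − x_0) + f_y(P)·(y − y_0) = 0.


Tangent line at P: -9*x + 11*y + 51 = 0.

Step 1: f(2, -3) = 0, so P lies on C.
Step 2: partial derivatives
  f_x(x, y) = -2*x + 2*y + 1, f_y(x, y) = 2*x - 2*y + 1.
  f_x(P) = -9, f_y(P) = 11 (gradient nonzero, so P is smooth).
Step 3: tangent line at P: -9·(x − 2) + 11·(y − -3) = 0.
Expanding: -9*x + 11*y + 51 = 0.


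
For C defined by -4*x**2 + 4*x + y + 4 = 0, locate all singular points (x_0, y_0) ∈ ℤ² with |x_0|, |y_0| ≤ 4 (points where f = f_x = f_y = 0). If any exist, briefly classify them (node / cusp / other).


No singular points in the scanned grid; C is smooth there.

Compute partial derivatives:
  f_x = 4 - 8*x.
  f_y = 1.
f_y = 1 is a nonzero constant, so f_y never vanishes: no point (x, y) can satisfy f = f_x = f_y = 0. In particular no (x, y) ∈ {−4, ..., 4}² is singular; the curve is smooth.
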